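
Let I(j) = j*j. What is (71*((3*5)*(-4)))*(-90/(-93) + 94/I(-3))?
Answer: -4521280/93 ≈ -48616.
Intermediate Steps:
I(j) = j²
(71*((3*5)*(-4)))*(-90/(-93) + 94/I(-3)) = (71*((3*5)*(-4)))*(-90/(-93) + 94/((-3)²)) = (71*(15*(-4)))*(-90*(-1/93) + 94/9) = (71*(-60))*(30/31 + 94*(⅑)) = -4260*(30/31 + 94/9) = -4260*3184/279 = -4521280/93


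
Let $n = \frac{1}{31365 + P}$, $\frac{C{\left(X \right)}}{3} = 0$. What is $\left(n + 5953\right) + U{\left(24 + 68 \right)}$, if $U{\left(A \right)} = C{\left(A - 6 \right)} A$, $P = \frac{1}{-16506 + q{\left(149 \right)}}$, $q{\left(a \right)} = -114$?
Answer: $\frac{3103217354567}{521286299} \approx 5953.0$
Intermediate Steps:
$C{\left(X \right)} = 0$ ($C{\left(X \right)} = 3 \cdot 0 = 0$)
$P = - \frac{1}{16620}$ ($P = \frac{1}{-16506 - 114} = \frac{1}{-16620} = - \frac{1}{16620} \approx -6.0168 \cdot 10^{-5}$)
$n = \frac{16620}{521286299}$ ($n = \frac{1}{31365 - \frac{1}{16620}} = \frac{1}{\frac{521286299}{16620}} = \frac{16620}{521286299} \approx 3.1883 \cdot 10^{-5}$)
$U{\left(A \right)} = 0$ ($U{\left(A \right)} = 0 A = 0$)
$\left(n + 5953\right) + U{\left(24 + 68 \right)} = \left(\frac{16620}{521286299} + 5953\right) + 0 = \frac{3103217354567}{521286299} + 0 = \frac{3103217354567}{521286299}$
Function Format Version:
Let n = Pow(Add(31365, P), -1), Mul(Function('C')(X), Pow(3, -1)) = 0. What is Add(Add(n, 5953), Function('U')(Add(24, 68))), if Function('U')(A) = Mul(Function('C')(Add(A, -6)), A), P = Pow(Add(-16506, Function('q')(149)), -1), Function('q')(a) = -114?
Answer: Rational(3103217354567, 521286299) ≈ 5953.0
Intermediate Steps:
Function('C')(X) = 0 (Function('C')(X) = Mul(3, 0) = 0)
P = Rational(-1, 16620) (P = Pow(Add(-16506, -114), -1) = Pow(-16620, -1) = Rational(-1, 16620) ≈ -6.0168e-5)
n = Rational(16620, 521286299) (n = Pow(Add(31365, Rational(-1, 16620)), -1) = Pow(Rational(521286299, 16620), -1) = Rational(16620, 521286299) ≈ 3.1883e-5)
Function('U')(A) = 0 (Function('U')(A) = Mul(0, A) = 0)
Add(Add(n, 5953), Function('U')(Add(24, 68))) = Add(Add(Rational(16620, 521286299), 5953), 0) = Add(Rational(3103217354567, 521286299), 0) = Rational(3103217354567, 521286299)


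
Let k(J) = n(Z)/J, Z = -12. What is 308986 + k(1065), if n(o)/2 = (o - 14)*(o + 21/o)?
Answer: 65814161/213 ≈ 3.0899e+5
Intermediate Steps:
n(o) = 2*(-14 + o)*(o + 21/o) (n(o) = 2*((o - 14)*(o + 21/o)) = 2*((-14 + o)*(o + 21/o)) = 2*(-14 + o)*(o + 21/o))
k(J) = 715/J (k(J) = (42 - 588/(-12) - 28*(-12) + 2*(-12)²)/J = (42 - 588*(-1/12) + 336 + 2*144)/J = (42 + 49 + 336 + 288)/J = 715/J)
308986 + k(1065) = 308986 + 715/1065 = 308986 + 715*(1/1065) = 308986 + 143/213 = 65814161/213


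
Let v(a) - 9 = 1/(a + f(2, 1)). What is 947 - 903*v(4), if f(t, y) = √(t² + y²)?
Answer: -82592/11 + 903*√5/11 ≈ -7324.8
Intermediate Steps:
v(a) = 9 + 1/(a + √5) (v(a) = 9 + 1/(a + √(2² + 1²)) = 9 + 1/(a + √(4 + 1)) = 9 + 1/(a + √5))
947 - 903*v(4) = 947 - 903*(1 + 9*4 + 9*√5)/(4 + √5) = 947 - 903*(1 + 36 + 9*√5)/(4 + √5) = 947 - 903*(37 + 9*√5)/(4 + √5)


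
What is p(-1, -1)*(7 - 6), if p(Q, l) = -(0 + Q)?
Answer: 1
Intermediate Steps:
p(Q, l) = -Q
p(-1, -1)*(7 - 6) = (-1*(-1))*(7 - 6) = 1*1 = 1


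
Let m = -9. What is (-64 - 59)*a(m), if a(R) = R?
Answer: 1107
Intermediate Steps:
(-64 - 59)*a(m) = (-64 - 59)*(-9) = -123*(-9) = 1107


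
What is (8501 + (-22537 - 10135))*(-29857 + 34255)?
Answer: -106304058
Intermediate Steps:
(8501 + (-22537 - 10135))*(-29857 + 34255) = (8501 - 32672)*4398 = -24171*4398 = -106304058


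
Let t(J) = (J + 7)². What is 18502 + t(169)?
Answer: 49478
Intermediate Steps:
t(J) = (7 + J)²
18502 + t(169) = 18502 + (7 + 169)² = 18502 + 176² = 18502 + 30976 = 49478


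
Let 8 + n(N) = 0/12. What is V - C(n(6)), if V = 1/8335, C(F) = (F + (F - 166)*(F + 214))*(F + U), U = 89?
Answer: 24204940021/8335 ≈ 2.9040e+6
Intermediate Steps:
n(N) = -8 (n(N) = -8 + 0/12 = -8 + 0*(1/12) = -8 + 0 = -8)
C(F) = (89 + F)*(F + (-166 + F)*(214 + F)) (C(F) = (F + (F - 166)*(F + 214))*(F + 89) = (F + (-166 + F)*(214 + F))*(89 + F) = (89 + F)*(F + (-166 + F)*(214 + F)))
V = 1/8335 ≈ 0.00011998
V - C(n(6)) = 1/8335 - (-3161636 + (-8)³ - 31163*(-8) + 138*(-8)²) = 1/8335 - (-3161636 - 512 + 249304 + 138*64) = 1/8335 - (-3161636 - 512 + 249304 + 8832) = 1/8335 - 1*(-2904012) = 1/8335 + 2904012 = 24204940021/8335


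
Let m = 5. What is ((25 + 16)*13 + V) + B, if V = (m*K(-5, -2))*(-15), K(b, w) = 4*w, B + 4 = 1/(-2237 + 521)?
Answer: 1937363/1716 ≈ 1129.0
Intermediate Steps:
B = -6865/1716 (B = -4 + 1/(-2237 + 521) = -4 + 1/(-1716) = -4 - 1/1716 = -6865/1716 ≈ -4.0006)
V = 600 (V = (5*(4*(-2)))*(-15) = (5*(-8))*(-15) = -40*(-15) = 600)
((25 + 16)*13 + V) + B = ((25 + 16)*13 + 600) - 6865/1716 = (41*13 + 600) - 6865/1716 = (533 + 600) - 6865/1716 = 1133 - 6865/1716 = 1937363/1716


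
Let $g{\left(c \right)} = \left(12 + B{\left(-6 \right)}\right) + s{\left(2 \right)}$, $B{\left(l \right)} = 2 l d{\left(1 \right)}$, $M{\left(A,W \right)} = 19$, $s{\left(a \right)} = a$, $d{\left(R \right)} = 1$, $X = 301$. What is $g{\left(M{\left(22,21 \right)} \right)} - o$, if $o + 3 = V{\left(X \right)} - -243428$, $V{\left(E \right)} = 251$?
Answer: $-243674$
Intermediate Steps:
$B{\left(l \right)} = 2 l$ ($B{\left(l \right)} = 2 l 1 = 2 l$)
$g{\left(c \right)} = 2$ ($g{\left(c \right)} = \left(12 + 2 \left(-6\right)\right) + 2 = \left(12 - 12\right) + 2 = 0 + 2 = 2$)
$o = 243676$ ($o = -3 + \left(251 - -243428\right) = -3 + \left(251 + 243428\right) = -3 + 243679 = 243676$)
$g{\left(M{\left(22,21 \right)} \right)} - o = 2 - 243676 = -243674$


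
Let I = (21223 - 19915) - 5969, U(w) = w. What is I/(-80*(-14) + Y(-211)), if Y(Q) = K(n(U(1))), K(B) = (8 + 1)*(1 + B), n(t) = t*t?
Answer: -4661/1138 ≈ -4.0958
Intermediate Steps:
n(t) = t²
K(B) = 9 + 9*B (K(B) = 9*(1 + B) = 9 + 9*B)
Y(Q) = 18 (Y(Q) = 9 + 9*1² = 9 + 9*1 = 9 + 9 = 18)
I = -4661 (I = 1308 - 5969 = -4661)
I/(-80*(-14) + Y(-211)) = -4661/(-80*(-14) + 18) = -4661/(1120 + 18) = -4661/1138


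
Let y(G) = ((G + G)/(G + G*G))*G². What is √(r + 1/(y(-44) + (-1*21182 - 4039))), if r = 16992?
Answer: √805121834507995/217675 ≈ 130.35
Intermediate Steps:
y(G) = 2*G³/(G + G²) (y(G) = ((2*G)/(G + G²))*G² = (2*G/(G + G²))*G² = 2*G³/(G + G²))
√(r + 1/(y(-44) + (-1*21182 - 4039))) = √(16992 + 1/(2*(-44)²/(1 - 44) + (-1*21182 - 4039))) = √(16992 + 1/(2*1936/(-43) + (-21182 - 4039))) = √(16992 + 1/(2*1936*(-1/43) - 25221)) = √(16992 + 1/(-3872/43 - 25221)) = √(16992 + 1/(-1088375/43)) = √(16992 - 43/1088375) = √(18493667957/1088375) = √805121834507995/217675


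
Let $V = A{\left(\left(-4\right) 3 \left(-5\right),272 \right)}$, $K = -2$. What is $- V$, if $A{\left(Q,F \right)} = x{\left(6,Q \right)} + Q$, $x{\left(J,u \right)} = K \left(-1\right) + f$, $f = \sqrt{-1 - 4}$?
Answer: $-62 - i \sqrt{5} \approx -62.0 - 2.2361 i$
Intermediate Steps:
$f = i \sqrt{5}$ ($f = \sqrt{-5} = i \sqrt{5} \approx 2.2361 i$)
$x{\left(J,u \right)} = 2 + i \sqrt{5}$ ($x{\left(J,u \right)} = \left(-2\right) \left(-1\right) + i \sqrt{5} = 2 + i \sqrt{5}$)
$A{\left(Q,F \right)} = 2 + Q + i \sqrt{5}$ ($A{\left(Q,F \right)} = \left(2 + i \sqrt{5}\right) + Q = 2 + Q + i \sqrt{5}$)
$V = 62 + i \sqrt{5}$ ($V = 2 + \left(-4\right) 3 \left(-5\right) + i \sqrt{5} = 2 - -60 + i \sqrt{5} = 2 + 60 + i \sqrt{5} = 62 + i \sqrt{5} \approx 62.0 + 2.2361 i$)
$- V = - (62 + i \sqrt{5}) = -62 - i \sqrt{5}$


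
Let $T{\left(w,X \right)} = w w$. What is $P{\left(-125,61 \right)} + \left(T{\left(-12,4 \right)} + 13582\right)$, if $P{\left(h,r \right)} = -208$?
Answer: $13518$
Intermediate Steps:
$T{\left(w,X \right)} = w^{2}$
$P{\left(-125,61 \right)} + \left(T{\left(-12,4 \right)} + 13582\right) = -208 + \left(\left(-12\right)^{2} + 13582\right) = -208 + \left(144 + 13582\right) = -208 + 13726 = 13518$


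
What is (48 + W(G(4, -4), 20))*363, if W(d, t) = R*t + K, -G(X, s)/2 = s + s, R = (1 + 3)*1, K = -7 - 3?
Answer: 42834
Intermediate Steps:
K = -10
R = 4 (R = 4*1 = 4)
G(X, s) = -4*s (G(X, s) = -2*(s + s) = -4*s)
W(d, t) = -10 + 4*t (W(d, t) = 4*t - 10 = -10 + 4*t)
(48 + W(G(4, -4), 20))*363 = (48 + (-10 + 4*20))*363 = (48 + (-10 + 80))*363 = (48 + 70)*363 = 118*363 = 42834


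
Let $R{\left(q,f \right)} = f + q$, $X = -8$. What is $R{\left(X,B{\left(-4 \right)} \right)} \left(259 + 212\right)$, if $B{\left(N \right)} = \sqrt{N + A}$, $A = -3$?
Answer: $-3768 + 471 i \sqrt{7} \approx -3768.0 + 1246.1 i$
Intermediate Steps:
$B{\left(N \right)} = \sqrt{-3 + N}$ ($B{\left(N \right)} = \sqrt{N - 3} = \sqrt{-3 + N}$)
$R{\left(X,B{\left(-4 \right)} \right)} \left(259 + 212\right) = \left(\sqrt{-3 - 4} - 8\right) \left(259 + 212\right) = \left(\sqrt{-7} - 8\right) 471 = \left(i \sqrt{7} - 8\right) 471 = \left(-8 + i \sqrt{7}\right) 471 = -3768 + 471 i \sqrt{7}$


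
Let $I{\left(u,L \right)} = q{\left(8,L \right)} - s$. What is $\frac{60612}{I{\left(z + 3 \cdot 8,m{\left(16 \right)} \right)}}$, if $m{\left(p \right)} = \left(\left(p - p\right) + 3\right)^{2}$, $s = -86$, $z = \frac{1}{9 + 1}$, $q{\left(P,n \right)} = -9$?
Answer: $\frac{60612}{77} \approx 787.17$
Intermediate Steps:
$z = \frac{1}{10} \approx 0.1$
$m{\left(p \right)} = 9$ ($m{\left(p \right)} = \left(0 + 3\right)^{2} = 3^{2} = 9$)
$I{\left(u,L \right)} = 77$ ($I{\left(u,L \right)} = -9 - -86 = -9 + 86 = 77$)
$\frac{60612}{I{\left(z + 3 \cdot 8,m{\left(16 \right)} \right)}} = \frac{60612}{77}$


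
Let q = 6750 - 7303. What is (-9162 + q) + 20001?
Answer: 10286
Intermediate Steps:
q = -553
(-9162 + q) + 20001 = (-9162 - 553) + 20001 = -9715 + 20001 = 10286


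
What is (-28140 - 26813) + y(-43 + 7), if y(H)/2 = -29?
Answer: -55011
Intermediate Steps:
y(H) = -58 (y(H) = 2*(-29) = -58)
(-28140 - 26813) + y(-43 + 7) = (-28140 - 26813) - 58 = -54953 - 58 = -55011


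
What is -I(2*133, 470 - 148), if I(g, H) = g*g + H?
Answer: -71078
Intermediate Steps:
I(g, H) = H + g**2 (I(g, H) = g**2 + H = H + g**2)
-I(2*133, 470 - 148) = -((470 - 148) + (2*133)**2) = -(322 + 266**2) = -(322 + 70756) = -1*71078 = -71078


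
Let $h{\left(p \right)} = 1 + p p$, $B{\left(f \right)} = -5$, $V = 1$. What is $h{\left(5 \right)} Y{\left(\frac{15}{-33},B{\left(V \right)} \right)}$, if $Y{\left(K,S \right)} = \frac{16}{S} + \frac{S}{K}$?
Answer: $\frac{1014}{5} \approx 202.8$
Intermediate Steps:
$h{\left(p \right)} = 1 + p^{2}$
$h{\left(5 \right)} Y{\left(\frac{15}{-33},B{\left(V \right)} \right)} = \left(1 + 5^{2}\right) \left(\frac{16}{-5} - \frac{5}{15 \frac{1}{-33}}\right) = \left(1 + 25\right) \left(16 \left(- \frac{1}{5}\right) - \frac{5}{15 \left(- \frac{1}{33}\right)}\right) = 26 \left(- \frac{16}{5} - \frac{5}{- \frac{5}{11}}\right) = 26 \left(- \frac{16}{5} - -11\right) = 26 \left(- \frac{16}{5} + 11\right) = 26 \cdot \frac{39}{5} = \frac{1014}{5}$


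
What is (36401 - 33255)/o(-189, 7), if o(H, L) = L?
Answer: 3146/7 ≈ 449.43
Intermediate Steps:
(36401 - 33255)/o(-189, 7) = (36401 - 33255)/7 = 3146*(⅐) = 3146/7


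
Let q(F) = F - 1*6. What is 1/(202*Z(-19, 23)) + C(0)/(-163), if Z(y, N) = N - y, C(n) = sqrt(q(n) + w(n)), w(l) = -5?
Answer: 1/8484 - I*sqrt(11)/163 ≈ 0.00011787 - 0.020347*I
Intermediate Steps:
q(F) = -6 + F (q(F) = F - 6 = -6 + F)
C(n) = sqrt(-11 + n) (C(n) = sqrt((-6 + n) - 5) = sqrt(-11 + n))
1/(202*Z(-19, 23)) + C(0)/(-163) = 1/(202*(23 - 1*(-19))) + sqrt(-11 + 0)/(-163) = 1/(202*(23 + 19)) + sqrt(-11)*(-1/163) = (1/202)/42 + (I*sqrt(11))*(-1/163) = (1/202)*(1/42) - I*sqrt(11)/163 = 1/8484 - I*sqrt(11)/163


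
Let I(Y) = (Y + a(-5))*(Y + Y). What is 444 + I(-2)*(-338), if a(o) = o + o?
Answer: -15780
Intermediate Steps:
a(o) = 2*o
I(Y) = 2*Y*(-10 + Y) (I(Y) = (Y + 2*(-5))*(Y + Y) = (Y - 10)*(2*Y) = (-10 + Y)*(2*Y) = 2*Y*(-10 + Y))
444 + I(-2)*(-338) = 444 + (2*(-2)*(-10 - 2))*(-338) = 444 + (2*(-2)*(-12))*(-338) = 444 + 48*(-338) = 444 - 16224 = -15780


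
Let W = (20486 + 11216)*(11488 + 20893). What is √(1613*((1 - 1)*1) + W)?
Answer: 11*√8483822 ≈ 32040.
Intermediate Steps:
W = 1026542462 (W = 31702*32381 = 1026542462)
√(1613*((1 - 1)*1) + W) = √(1613*((1 - 1)*1) + 1026542462) = √(1613*(0*1) + 1026542462) = √(1613*0 + 1026542462) = √(0 + 1026542462) = √1026542462 = 11*√8483822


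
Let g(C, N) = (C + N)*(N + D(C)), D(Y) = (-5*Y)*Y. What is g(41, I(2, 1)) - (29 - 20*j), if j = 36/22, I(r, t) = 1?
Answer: -3882607/11 ≈ -3.5296e+5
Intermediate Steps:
D(Y) = -5*Y**2
g(C, N) = (C + N)*(N - 5*C**2)
j = 18/11 (j = 36*(1/22) = 18/11 ≈ 1.6364)
g(41, I(2, 1)) - (29 - 20*j) = (1**2 - 5*41**3 + 41*1 - 5*1*41**2) - (29 - 20*18/11) = (1 - 5*68921 + 41 - 5*1*1681) - (29 - 360/11) = (1 - 344605 + 41 - 8405) - 1*(-41/11) = -352968 + 41/11 = -3882607/11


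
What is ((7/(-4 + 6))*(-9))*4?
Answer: -126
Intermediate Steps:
((7/(-4 + 6))*(-9))*4 = ((7/2)*(-9))*4 = -63/2*4 = -126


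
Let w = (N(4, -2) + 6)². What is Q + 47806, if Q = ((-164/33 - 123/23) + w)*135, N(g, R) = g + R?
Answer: 13928443/253 ≈ 55053.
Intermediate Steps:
N(g, R) = R + g
w = 64 (w = ((-2 + 4) + 6)² = (2 + 6)² = 8² = 64)
Q = 1833525/253 (Q = ((-164/33 - 123/23) + 64)*135 = (-7831/759 + 64)*135 = (40745/759)*135 = 1833525/253 ≈ 7247.1)
Q + 47806 = 1833525/253 + 47806 = 13928443/253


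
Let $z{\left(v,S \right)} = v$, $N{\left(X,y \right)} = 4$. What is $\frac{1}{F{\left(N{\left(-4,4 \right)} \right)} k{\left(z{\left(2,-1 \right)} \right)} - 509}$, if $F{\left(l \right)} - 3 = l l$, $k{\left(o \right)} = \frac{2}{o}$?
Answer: $- \frac{1}{490} \approx -0.0020408$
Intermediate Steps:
$F{\left(l \right)} = 3 + l^{2}$ ($F{\left(l \right)} = 3 + l l = 3 + l^{2}$)
$\frac{1}{F{\left(N{\left(-4,4 \right)} \right)} k{\left(z{\left(2,-1 \right)} \right)} - 509} = \frac{1}{\left(3 + 4^{2}\right) \frac{2}{2} - 509} = \frac{1}{\left(3 + 16\right) 2 \cdot \frac{1}{2} - 509} = \frac{1}{19 \cdot 1 - 509} = \frac{1}{19 - 509} = \frac{1}{-490} = - \frac{1}{490}$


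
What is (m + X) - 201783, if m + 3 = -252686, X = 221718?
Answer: -232754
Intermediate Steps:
m = -252689 (m = -3 - 252686 = -252689)
(m + X) - 201783 = (-252689 + 221718) - 201783 = -30971 - 201783 = -232754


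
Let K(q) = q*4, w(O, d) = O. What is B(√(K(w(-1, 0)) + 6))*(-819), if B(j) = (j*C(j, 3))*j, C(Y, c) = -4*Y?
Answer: 6552*√2 ≈ 9265.9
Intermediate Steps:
K(q) = 4*q
B(j) = -4*j³ (B(j) = (j*(-4*j))*j = (-4*j²)*j = -4*j³)
B(√(K(w(-1, 0)) + 6))*(-819) = -4*(4*(-1) + 6)^(3/2)*(-819) = -4*(-4 + 6)^(3/2)*(-819) = -4*2*√2*(-819) = -8*√2*(-819) = 6552*√2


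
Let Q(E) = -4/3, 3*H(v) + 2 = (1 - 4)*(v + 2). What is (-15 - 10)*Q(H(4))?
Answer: 100/3 ≈ 33.333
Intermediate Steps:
H(v) = -8/3 - v (H(v) = -⅔ + ((1 - 4)*(v + 2))/3 = -⅔ + (-3*(2 + v))/3 = -⅔ + (-6 - 3*v)/3 = -⅔ + (-2 - v) = -8/3 - v)
Q(E) = -4/3 (Q(E) = -4*⅓ = -4/3)
(-15 - 10)*Q(H(4)) = (-15 - 10)*(-4/3) = -25*(-4/3) = 100/3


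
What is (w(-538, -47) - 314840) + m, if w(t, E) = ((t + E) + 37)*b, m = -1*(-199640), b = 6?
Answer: -118488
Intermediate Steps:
m = 199640
w(t, E) = 222 + 6*E + 6*t (w(t, E) = ((t + E) + 37)*6 = ((E + t) + 37)*6 = (37 + E + t)*6 = 222 + 6*E + 6*t)
(w(-538, -47) - 314840) + m = ((222 + 6*(-47) + 6*(-538)) - 314840) + 199640 = ((222 - 282 - 3228) - 314840) + 199640 = (-3288 - 314840) + 199640 = -318128 + 199640 = -118488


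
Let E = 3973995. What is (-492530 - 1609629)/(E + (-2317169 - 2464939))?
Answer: 2102159/808113 ≈ 2.6013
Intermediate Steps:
(-492530 - 1609629)/(E + (-2317169 - 2464939)) = (-492530 - 1609629)/(3973995 + (-2317169 - 2464939)) = -2102159/(3973995 - 4782108) = -2102159/(-808113) = -2102159*(-1/808113) = 2102159/808113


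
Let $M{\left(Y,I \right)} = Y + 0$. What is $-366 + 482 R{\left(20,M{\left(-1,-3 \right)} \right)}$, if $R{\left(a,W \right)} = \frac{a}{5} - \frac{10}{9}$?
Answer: $\frac{9238}{9} \approx 1026.4$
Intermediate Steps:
$M{\left(Y,I \right)} = Y$
$R{\left(a,W \right)} = - \frac{10}{9} + \frac{a}{5}$ ($R{\left(a,W \right)} = a \frac{1}{5} - \frac{10}{9} = \frac{a}{5} - \frac{10}{9} = - \frac{10}{9} + \frac{a}{5}$)
$-366 + 482 R{\left(20,M{\left(-1,-3 \right)} \right)} = -366 + 482 \left(- \frac{10}{9} + \frac{1}{5} \cdot 20\right) = -366 + 482 \left(- \frac{10}{9} + 4\right) = -366 + 482 \cdot \frac{26}{9} = -366 + \frac{12532}{9} = \frac{9238}{9}$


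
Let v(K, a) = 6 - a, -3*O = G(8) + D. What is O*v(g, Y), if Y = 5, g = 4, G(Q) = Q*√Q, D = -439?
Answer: 439/3 - 16*√2/3 ≈ 138.79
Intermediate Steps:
G(Q) = Q^(3/2)
O = 439/3 - 16*√2/3 (O = -(8^(3/2) - 439)/3 = -(16*√2 - 439)/3 = -(-439 + 16*√2)/3 = 439/3 - 16*√2/3 ≈ 138.79)
O*v(g, Y) = (439/3 - 16*√2/3)*(6 - 1*5) = (439/3 - 16*√2/3)*(6 - 5) = (439/3 - 16*√2/3)*1 = 439/3 - 16*√2/3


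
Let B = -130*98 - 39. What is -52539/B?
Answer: 52539/12779 ≈ 4.1114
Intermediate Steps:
B = -12779 (B = -12740 - 39 = -12779)
-52539/B = -52539/(-12779) = -52539*(-1/12779) = 52539/12779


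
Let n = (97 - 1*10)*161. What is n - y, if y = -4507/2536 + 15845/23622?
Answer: 419580553589/29952696 ≈ 14008.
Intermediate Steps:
n = 14007 (n = (97 - 10)*161 = 87*161 = 14007)
y = -33140717/29952696 (y = -4507*1/2536 + 15845*(1/23622) = -4507/2536 + 15845/23622 = -33140717/29952696 ≈ -1.1064)
n - y = 14007 - 1*(-33140717/29952696) = 14007 + 33140717/29952696 = 419580553589/29952696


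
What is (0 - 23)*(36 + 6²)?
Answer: -1656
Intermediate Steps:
(0 - 23)*(36 + 6²) = -23*(36 + 36) = -23*72 = -1656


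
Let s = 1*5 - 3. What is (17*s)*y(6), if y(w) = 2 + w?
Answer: 272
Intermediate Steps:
s = 2 (s = 5 - 3 = 2)
(17*s)*y(6) = (17*2)*(2 + 6) = 34*8 = 272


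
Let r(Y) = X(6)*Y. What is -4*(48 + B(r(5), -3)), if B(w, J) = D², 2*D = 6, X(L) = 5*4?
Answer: -228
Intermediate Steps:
X(L) = 20
r(Y) = 20*Y
D = 3 (D = (½)*6 = 3)
B(w, J) = 9 (B(w, J) = 3² = 9)
-4*(48 + B(r(5), -3)) = -4*(48 + 9) = -4*57 = -228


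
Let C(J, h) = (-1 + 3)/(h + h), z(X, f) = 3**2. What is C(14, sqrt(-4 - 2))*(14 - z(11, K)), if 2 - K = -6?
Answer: -5*I*sqrt(6)/6 ≈ -2.0412*I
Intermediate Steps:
K = 8 (K = 2 - 1*(-6) = 2 + 6 = 8)
z(X, f) = 9
C(J, h) = 1/h (C(J, h) = 2/((2*h)) = 2*(1/(2*h)) = 1/h)
C(14, sqrt(-4 - 2))*(14 - z(11, K)) = (14 - 1*9)/(sqrt(-4 - 2)) = (14 - 9)/(sqrt(-6)) = 5/(I*sqrt(6)) = -I*sqrt(6)/6*5 = -5*I*sqrt(6)/6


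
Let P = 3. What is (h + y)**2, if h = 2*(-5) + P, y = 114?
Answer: 11449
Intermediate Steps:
h = -7 (h = 2*(-5) + 3 = -10 + 3 = -7)
(h + y)**2 = (-7 + 114)**2 = 107**2 = 11449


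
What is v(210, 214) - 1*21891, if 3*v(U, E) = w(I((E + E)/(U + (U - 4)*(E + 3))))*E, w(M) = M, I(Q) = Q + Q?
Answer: -184332662/8421 ≈ -21890.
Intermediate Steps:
I(Q) = 2*Q
v(U, E) = 4*E²/(3*(U + (-4 + U)*(3 + E))) (v(U, E) = ((2*((E + E)/(U + (U - 4)*(E + 3))))*E)/3 = ((2*((2*E)/(U + (-4 + U)*(3 + E))))*E)/3 = ((2*(2*E/(U + (-4 + U)*(3 + E))))*E)/3 = ((4*E/(U + (-4 + U)*(3 + E)))*E)/3 = (4*E²/(U + (-4 + U)*(3 + E)))/3 = 4*E²/(3*(U + (-4 + U)*(3 + E))))
v(210, 214) - 1*21891 = (4/3)*214²/(-12 - 4*214 + 4*210 + 214*210) - 1*21891 = (4/3)*45796/(-12 - 856 + 840 + 44940) - 21891 = (4/3)*45796/44912 - 21891 = (4/3)*45796*(1/44912) - 21891 = 11449/8421 - 21891 = -184332662/8421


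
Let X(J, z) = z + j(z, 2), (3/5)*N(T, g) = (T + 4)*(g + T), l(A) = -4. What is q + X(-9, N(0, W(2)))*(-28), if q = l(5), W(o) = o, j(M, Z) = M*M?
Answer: -48196/9 ≈ -5355.1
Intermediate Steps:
j(M, Z) = M**2
N(T, g) = 5*(4 + T)*(T + g)/3 (N(T, g) = 5*((T + 4)*(g + T))/3 = 5*((4 + T)*(T + g))/3 = 5*(4 + T)*(T + g)/3)
q = -4
X(J, z) = z + z**2
q + X(-9, N(0, W(2)))*(-28) = -4 + (((5/3)*0**2 + (20/3)*0 + (20/3)*2 + (5/3)*0*2)*(1 + ((5/3)*0**2 + (20/3)*0 + (20/3)*2 + (5/3)*0*2)))*(-28) = -4 + (((5/3)*0 + 0 + 40/3 + 0)*(1 + ((5/3)*0 + 0 + 40/3 + 0)))*(-28) = -4 + ((0 + 0 + 40/3 + 0)*(1 + (0 + 0 + 40/3 + 0)))*(-28) = -4 + (40*(1 + 40/3)/3)*(-28) = -4 + ((40/3)*(43/3))*(-28) = -4 + (1720/9)*(-28) = -4 - 48160/9 = -48196/9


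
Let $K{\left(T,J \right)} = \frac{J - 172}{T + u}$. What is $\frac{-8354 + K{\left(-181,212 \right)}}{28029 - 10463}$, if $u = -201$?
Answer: $- \frac{797817}{1677553} \approx -0.47558$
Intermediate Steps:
$K{\left(T,J \right)} = \frac{-172 + J}{-201 + T}$ ($K{\left(T,J \right)} = \frac{J - 172}{T - 201} = \frac{-172 + J}{-201 + T}$)
$\frac{-8354 + K{\left(-181,212 \right)}}{28029 - 10463} = \frac{-8354 + \frac{-172 + 212}{-201 - 181}}{28029 - 10463} = \frac{-8354 + \frac{1}{-382} \cdot 40}{17566} = \left(-8354 - \frac{20}{191}\right) \frac{1}{17566} = \left(- \frac{1595634}{191}\right) \frac{1}{17566} = - \frac{797817}{1677553}$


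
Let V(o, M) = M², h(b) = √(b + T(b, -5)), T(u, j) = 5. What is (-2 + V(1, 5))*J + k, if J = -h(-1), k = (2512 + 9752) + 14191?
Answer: 26409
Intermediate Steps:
k = 26455 (k = 12264 + 14191 = 26455)
h(b) = √(5 + b) (h(b) = √(b + 5) = √(5 + b))
J = -2 (J = -√(5 - 1) = -√4 = -1*2 = -2)
(-2 + V(1, 5))*J + k = (-2 + 5²)*(-2) + 26455 = (-2 + 25)*(-2) + 26455 = 23*(-2) + 26455 = -46 + 26455 = 26409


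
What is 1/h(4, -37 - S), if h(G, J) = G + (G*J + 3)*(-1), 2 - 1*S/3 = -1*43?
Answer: 1/689 ≈ 0.0014514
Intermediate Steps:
S = 135 (S = 6 - (-3)*43 = 6 - 3*(-43) = 6 + 129 = 135)
h(G, J) = -3 + G - G*J (h(G, J) = G + (3 + G*J)*(-1) = G + (-3 - G*J) = -3 + G - G*J)
1/h(4, -37 - S) = 1/(-3 + 4 - 1*4*(-37 - 1*135)) = 1/(-3 + 4 - 1*4*(-37 - 135)) = 1/(-3 + 4 - 1*4*(-172)) = 1/(-3 + 4 + 688) = 1/689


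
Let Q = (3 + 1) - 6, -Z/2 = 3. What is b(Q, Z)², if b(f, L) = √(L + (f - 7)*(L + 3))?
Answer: 21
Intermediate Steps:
Z = -6 (Z = -2*3 = -6)
Q = -2 (Q = 4 - 6 = -2)
b(f, L) = √(L + (-7 + f)*(3 + L))
b(Q, Z)² = (√(-21 - 6*(-6) + 3*(-2) - 6*(-2)))² = (√(-21 + 36 - 6 + 12))² = (√21)² = 21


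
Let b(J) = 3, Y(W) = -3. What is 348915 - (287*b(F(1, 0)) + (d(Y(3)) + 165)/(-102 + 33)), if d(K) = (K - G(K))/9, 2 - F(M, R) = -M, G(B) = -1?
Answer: 216143017/621 ≈ 3.4806e+5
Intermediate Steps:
F(M, R) = 2 + M (F(M, R) = 2 - (-1)*M = 2 + M)
d(K) = 1/9 + K/9 (d(K) = (K - 1*(-1))/9 = (K + 1)*(1/9) = (1 + K)*(1/9) = 1/9 + K/9)
348915 - (287*b(F(1, 0)) + (d(Y(3)) + 165)/(-102 + 33)) = 348915 - (287*3 + ((1/9 + (1/9)*(-3)) + 165)/(-102 + 33)) = 348915 - (861 + ((1/9 - 1/3) + 165)/(-69)) = 348915 - (861 + (-2/9 + 165)*(-1/69)) = 348915 - (861 + (1483/9)*(-1/69)) = 348915 - (861 - 1483/621) = 348915 - 1*533198/621 = 348915 - 533198/621 = 216143017/621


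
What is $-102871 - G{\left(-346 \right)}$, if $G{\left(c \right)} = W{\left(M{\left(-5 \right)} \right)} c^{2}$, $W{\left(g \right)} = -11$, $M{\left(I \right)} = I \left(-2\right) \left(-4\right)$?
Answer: $1214005$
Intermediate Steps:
$M{\left(I \right)} = 8 I$ ($M{\left(I \right)} = - 2 I \left(-4\right) = 8 I$)
$G{\left(c \right)} = - 11 c^{2}$
$-102871 - G{\left(-346 \right)} = -102871 - - 11 \left(-346\right)^{2} = -102871 - \left(-11\right) 119716 = -102871 - -1316876 = -102871 + 1316876 = 1214005$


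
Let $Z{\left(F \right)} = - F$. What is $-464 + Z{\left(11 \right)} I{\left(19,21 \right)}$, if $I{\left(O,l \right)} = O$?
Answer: $-673$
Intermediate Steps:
$-464 + Z{\left(11 \right)} I{\left(19,21 \right)} = -464 + \left(-1\right) 11 \cdot 19 = -464 - 209 = -673$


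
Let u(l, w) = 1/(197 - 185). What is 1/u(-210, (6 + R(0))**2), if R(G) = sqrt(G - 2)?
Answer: 12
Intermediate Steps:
R(G) = sqrt(-2 + G)
u(l, w) = 1/12
1/u(-210, (6 + R(0))**2) = 1/(1/12) = 12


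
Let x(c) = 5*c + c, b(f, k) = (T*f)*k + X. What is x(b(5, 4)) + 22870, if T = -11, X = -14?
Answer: 21466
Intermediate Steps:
b(f, k) = -14 - 11*f*k (b(f, k) = (-11*f)*k - 14 = -11*f*k - 14 = -14 - 11*f*k)
x(c) = 6*c
x(b(5, 4)) + 22870 = 6*(-14 - 11*5*4) + 22870 = 6*(-14 - 220) + 22870 = 6*(-234) + 22870 = -1404 + 22870 = 21466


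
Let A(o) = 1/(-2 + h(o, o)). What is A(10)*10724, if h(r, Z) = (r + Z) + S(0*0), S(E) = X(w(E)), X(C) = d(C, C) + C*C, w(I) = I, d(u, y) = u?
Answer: 5362/9 ≈ 595.78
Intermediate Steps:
X(C) = C + C² (X(C) = C + C*C = C + C²)
S(E) = E*(1 + E)
h(r, Z) = Z + r (h(r, Z) = (r + Z) + (0*0)*(1 + 0*0) = (Z + r) + 0*(1 + 0) = (Z + r) + 0*1 = (Z + r) + 0 = Z + r)
A(o) = 1/(-2 + 2*o) (A(o) = 1/(-2 + (o + o)) = 1/(-2 + 2*o))
A(10)*10724 = (1/(2*(-1 + 10)))*10724 = ((½)/9)*10724 = ((½)*(⅑))*10724 = (1/18)*10724 = 5362/9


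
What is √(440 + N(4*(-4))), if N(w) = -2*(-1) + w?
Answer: √426 ≈ 20.640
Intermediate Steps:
N(w) = 2 + w
√(440 + N(4*(-4))) = √(440 + (2 + 4*(-4))) = √(440 + (2 - 16)) = √(440 - 14) = √426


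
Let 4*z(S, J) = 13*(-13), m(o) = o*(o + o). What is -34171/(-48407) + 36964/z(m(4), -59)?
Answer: -7151490493/8180783 ≈ -874.18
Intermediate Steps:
m(o) = 2*o**2 (m(o) = o*(2*o) = 2*o**2)
z(S, J) = -169/4 (z(S, J) = (13*(-13))/4 = (1/4)*(-169) = -169/4)
-34171/(-48407) + 36964/z(m(4), -59) = -34171/(-48407) + 36964/(-169/4) = -34171*(-1/48407) + 36964*(-4/169) = 34171/48407 - 147856/169 = -7151490493/8180783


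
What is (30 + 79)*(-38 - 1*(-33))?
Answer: -545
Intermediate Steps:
(30 + 79)*(-38 - 1*(-33)) = 109*(-38 + 33) = 109*(-5) = -545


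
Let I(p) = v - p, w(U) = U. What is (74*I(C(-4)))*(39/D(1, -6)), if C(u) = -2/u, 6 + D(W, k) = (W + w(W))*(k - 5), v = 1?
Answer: -1443/28 ≈ -51.536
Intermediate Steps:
D(W, k) = -6 + 2*W*(-5 + k) (D(W, k) = -6 + (W + W)*(k - 5) = -6 + (2*W)*(-5 + k) = -6 + 2*W*(-5 + k))
I(p) = 1 - p
(74*I(C(-4)))*(39/D(1, -6)) = (74*(1 - (-2)/(-4)))*(39/(-6 - 10*1 + 2*1*(-6))) = (74*(1 - (-2)*(-1)/4))*(39/(-6 - 10 - 12)) = (74*(1 - 1*½))*(39/(-28)) = (74*(1 - ½))*(39*(-1/28)) = (74*(½))*(-39/28) = 37*(-39/28) = -1443/28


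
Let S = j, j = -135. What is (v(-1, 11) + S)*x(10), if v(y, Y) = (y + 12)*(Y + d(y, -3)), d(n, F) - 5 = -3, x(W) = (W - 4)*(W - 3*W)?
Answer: -960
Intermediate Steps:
x(W) = -2*W*(-4 + W) (x(W) = (-4 + W)*(-2*W) = -2*W*(-4 + W))
S = -135
d(n, F) = 2 (d(n, F) = 5 - 3 = 2)
v(y, Y) = (2 + Y)*(12 + y) (v(y, Y) = (y + 12)*(Y + 2) = (12 + y)*(2 + Y) = (2 + Y)*(12 + y))
(v(-1, 11) + S)*x(10) = ((24 + 2*(-1) + 12*11 + 11*(-1)) - 135)*(2*10*(4 - 1*10)) = ((24 - 2 + 132 - 11) - 135)*(2*10*(4 - 10)) = (143 - 135)*(2*10*(-6)) = 8*(-120) = -960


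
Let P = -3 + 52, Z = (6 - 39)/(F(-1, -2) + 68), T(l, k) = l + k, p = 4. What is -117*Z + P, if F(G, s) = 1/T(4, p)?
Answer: 57593/545 ≈ 105.68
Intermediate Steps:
T(l, k) = k + l
F(G, s) = 1/8 (F(G, s) = 1/(4 + 4) = 1/8)
Z = -264/545 (Z = (6 - 39)/(1/8 + 68) = -33/545/8 = -33*8/545 = -264/545 ≈ -0.48440)
P = 49
-117*Z + P = -117*(-264/545) + 49 = 30888/545 + 49 = 57593/545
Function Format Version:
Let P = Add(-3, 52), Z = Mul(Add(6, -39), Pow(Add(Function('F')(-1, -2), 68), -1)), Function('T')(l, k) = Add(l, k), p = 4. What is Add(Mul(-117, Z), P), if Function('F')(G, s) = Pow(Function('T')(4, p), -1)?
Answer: Rational(57593, 545) ≈ 105.68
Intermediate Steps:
Function('T')(l, k) = Add(k, l)
Function('F')(G, s) = Rational(1, 8) (Function('F')(G, s) = Pow(Add(4, 4), -1) = Pow(8, -1) = Rational(1, 8))
Z = Rational(-264, 545) (Z = Mul(Add(6, -39), Pow(Add(Rational(1, 8), 68), -1)) = Mul(-33, Pow(Rational(545, 8), -1)) = Mul(-33, Rational(8, 545)) = Rational(-264, 545) ≈ -0.48440)
P = 49
Add(Mul(-117, Z), P) = Add(Mul(-117, Rational(-264, 545)), 49) = Add(Rational(30888, 545), 49) = Rational(57593, 545)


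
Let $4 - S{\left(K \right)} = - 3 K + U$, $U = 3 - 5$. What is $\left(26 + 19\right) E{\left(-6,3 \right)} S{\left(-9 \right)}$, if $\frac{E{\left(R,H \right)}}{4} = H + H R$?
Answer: $56700$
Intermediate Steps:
$E{\left(R,H \right)} = 4 H + 4 H R$ ($E{\left(R,H \right)} = 4 \left(H + H R\right) = 4 H + 4 H R$)
$U = -2$
$S{\left(K \right)} = 6 + 3 K$ ($S{\left(K \right)} = 4 - \left(- 3 K - 2\right) = 4 - \left(-2 - 3 K\right) = 4 + \left(2 + 3 K\right) = 6 + 3 K$)
$\left(26 + 19\right) E{\left(-6,3 \right)} S{\left(-9 \right)} = \left(26 + 19\right) 4 \cdot 3 \left(1 - 6\right) \left(6 + 3 \left(-9\right)\right) = 45 \cdot 4 \cdot 3 \left(-5\right) \left(6 - 27\right) = 45 \left(-60\right) \left(-21\right) = \left(-2700\right) \left(-21\right) = 56700$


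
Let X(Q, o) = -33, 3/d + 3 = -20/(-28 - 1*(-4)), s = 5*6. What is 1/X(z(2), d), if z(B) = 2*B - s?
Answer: -1/33 ≈ -0.030303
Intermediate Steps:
s = 30
z(B) = -30 + 2*B (z(B) = 2*B - 1*30 = 2*B - 30 = -30 + 2*B)
d = -18/13 (d = 3/(-3 - 20/(-28 - 1*(-4))) = 3/(-3 - 20/(-28 + 4)) = 3/(-3 - 20/(-24)) = 3/(-3 - 20*(-1/24)) = 3/(-3 + 5/6) = 3/(-13/6) = 3*(-6/13) = -18/13 ≈ -1.3846)
1/X(z(2), d) = 1/(-33) = -1/33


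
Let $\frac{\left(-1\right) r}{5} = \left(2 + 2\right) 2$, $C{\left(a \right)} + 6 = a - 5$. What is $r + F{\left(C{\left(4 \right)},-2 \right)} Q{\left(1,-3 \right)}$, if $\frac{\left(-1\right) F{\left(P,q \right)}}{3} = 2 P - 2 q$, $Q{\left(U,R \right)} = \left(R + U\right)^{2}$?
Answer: $80$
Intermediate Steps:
$C{\left(a \right)} = -11 + a$ ($C{\left(a \right)} = -6 + \left(a - 5\right) = -6 + \left(-5 + a\right) = -11 + a$)
$r = -40$ ($r = - 5 \left(2 + 2\right) 2 = - 5 \cdot 4 \cdot 2 = \left(-5\right) 8 = -40$)
$F{\left(P,q \right)} = - 6 P + 6 q$ ($F{\left(P,q \right)} = - 3 \left(2 P - 2 q\right) = - 3 \left(- 2 q + 2 P\right) = - 6 P + 6 q$)
$r + F{\left(C{\left(4 \right)},-2 \right)} Q{\left(1,-3 \right)} = -40 + \left(- 6 \left(-11 + 4\right) + 6 \left(-2\right)\right) \left(-3 + 1\right)^{2} = -40 + \left(\left(-6\right) \left(-7\right) - 12\right) \left(-2\right)^{2} = -40 + \left(42 - 12\right) 4 = -40 + 30 \cdot 4 = -40 + 120 = 80$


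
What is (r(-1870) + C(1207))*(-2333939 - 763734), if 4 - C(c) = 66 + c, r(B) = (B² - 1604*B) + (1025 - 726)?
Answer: -20120656180930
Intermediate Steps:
r(B) = 299 + B² - 1604*B (r(B) = (B² - 1604*B) + 299 = 299 + B² - 1604*B)
C(c) = -62 - c (C(c) = 4 - (66 + c) = 4 + (-66 - c) = -62 - c)
(r(-1870) + C(1207))*(-2333939 - 763734) = ((299 + (-1870)² - 1604*(-1870)) + (-62 - 1*1207))*(-2333939 - 763734) = ((299 + 3496900 + 2999480) + (-62 - 1207))*(-3097673) = (6496679 - 1269)*(-3097673) = 6495410*(-3097673) = -20120656180930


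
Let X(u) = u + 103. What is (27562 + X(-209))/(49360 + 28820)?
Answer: 2288/6515 ≈ 0.35119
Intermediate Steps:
X(u) = 103 + u
(27562 + X(-209))/(49360 + 28820) = (27562 + (103 - 209))/(49360 + 28820) = (27562 - 106)/78180 = 27456*(1/78180) = 2288/6515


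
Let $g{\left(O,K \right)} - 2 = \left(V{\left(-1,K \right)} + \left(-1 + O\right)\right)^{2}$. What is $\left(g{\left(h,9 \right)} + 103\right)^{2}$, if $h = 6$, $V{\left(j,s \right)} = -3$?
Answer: $11881$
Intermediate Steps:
$g{\left(O,K \right)} = 2 + \left(-4 + O\right)^{2}$ ($g{\left(O,K \right)} = 2 + \left(-3 + \left(-1 + O\right)\right)^{2} = 2 + \left(-4 + O\right)^{2}$)
$\left(g{\left(h,9 \right)} + 103\right)^{2} = \left(\left(2 + \left(-4 + 6\right)^{2}\right) + 103\right)^{2} = \left(\left(2 + 2^{2}\right) + 103\right)^{2} = \left(\left(2 + 4\right) + 103\right)^{2} = \left(6 + 103\right)^{2} = 109^{2} = 11881$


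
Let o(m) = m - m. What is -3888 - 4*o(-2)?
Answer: -3888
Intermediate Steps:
o(m) = 0
-3888 - 4*o(-2) = -3888 - 4*0 = -3888 - 1*0 = -3888 + 0 = -3888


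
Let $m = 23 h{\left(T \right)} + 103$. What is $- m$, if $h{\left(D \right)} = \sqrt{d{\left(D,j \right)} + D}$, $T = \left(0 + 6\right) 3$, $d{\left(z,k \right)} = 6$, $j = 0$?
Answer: $-103 - 46 \sqrt{6} \approx -215.68$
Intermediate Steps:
$T = 18$ ($T = 6 \cdot 3 = 18$)
$h{\left(D \right)} = \sqrt{6 + D}$
$m = 103 + 46 \sqrt{6}$ ($m = 23 \sqrt{6 + 18} + 103 = 23 \sqrt{24} + 103 = 23 \cdot 2 \sqrt{6} + 103 = 46 \sqrt{6} + 103 = 103 + 46 \sqrt{6} \approx 215.68$)
$- m = - (103 + 46 \sqrt{6}) = -103 - 46 \sqrt{6}$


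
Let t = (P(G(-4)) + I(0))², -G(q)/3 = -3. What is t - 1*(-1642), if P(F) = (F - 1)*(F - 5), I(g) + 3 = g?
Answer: 2483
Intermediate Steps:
G(q) = 9 (G(q) = -3*(-3) = 9)
I(g) = -3 + g
P(F) = (-1 + F)*(-5 + F)
t = 841 (t = ((5 + 9² - 6*9) + (-3 + 0))² = ((5 + 81 - 54) - 3)² = (32 - 3)² = 29² = 841)
t - 1*(-1642) = 841 - 1*(-1642) = 841 + 1642 = 2483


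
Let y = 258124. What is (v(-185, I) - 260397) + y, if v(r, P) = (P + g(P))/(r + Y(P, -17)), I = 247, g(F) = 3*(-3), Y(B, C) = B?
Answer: -70344/31 ≈ -2269.2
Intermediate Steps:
g(F) = -9
v(r, P) = (-9 + P)/(P + r) (v(r, P) = (P - 9)/(r + P) = (-9 + P)/(P + r))
(v(-185, I) - 260397) + y = ((-9 + 247)/(247 - 185) - 260397) + 258124 = (238/62 - 260397) + 258124 = ((1/62)*238 - 260397) + 258124 = (119/31 - 260397) + 258124 = -8072188/31 + 258124 = -70344/31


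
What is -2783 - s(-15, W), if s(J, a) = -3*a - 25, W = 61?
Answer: -2575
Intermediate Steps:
s(J, a) = -25 - 3*a
-2783 - s(-15, W) = -2783 - (-25 - 3*61) = -2783 - (-25 - 183) = -2783 - 1*(-208) = -2783 + 208 = -2575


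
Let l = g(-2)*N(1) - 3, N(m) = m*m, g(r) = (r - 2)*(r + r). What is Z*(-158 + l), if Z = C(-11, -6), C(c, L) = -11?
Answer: 1595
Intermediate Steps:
g(r) = 2*r*(-2 + r) (g(r) = (-2 + r)*(2*r) = 2*r*(-2 + r))
Z = -11
N(m) = m²
l = 13 (l = (2*(-2)*(-2 - 2))*1² - 3 = (2*(-2)*(-4))*1 - 3 = 16*1 - 3 = 16 - 3 = 13)
Z*(-158 + l) = -11*(-158 + 13) = -11*(-145) = 1595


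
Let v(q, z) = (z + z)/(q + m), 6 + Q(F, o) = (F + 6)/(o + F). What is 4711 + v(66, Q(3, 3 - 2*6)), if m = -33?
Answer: 51816/11 ≈ 4710.5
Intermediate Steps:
Q(F, o) = -6 + (6 + F)/(F + o) (Q(F, o) = -6 + (F + 6)/(o + F) = -6 + (6 + F)/(F + o))
v(q, z) = 2*z/(-33 + q) (v(q, z) = (z + z)/(q - 33) = (2*z)/(-33 + q) = 2*z/(-33 + q))
4711 + v(66, Q(3, 3 - 2*6)) = 4711 + 2*((6 - 6*(3 - 2*6) - 5*3)/(3 + (3 - 2*6)))/(-33 + 66) = 4711 + 2*((6 - 6*(3 - 12) - 15)/(3 + (3 - 12)))/33 = 4711 + 2*((6 - 6*(-9) - 15)/(3 - 9))*(1/33) = 4711 + 2*((6 + 54 - 15)/(-6))*(1/33) = 4711 + 2*(-1/6*45)*(1/33) = 4711 + 2*(-15/2)*(1/33) = 4711 - 5/11 = 51816/11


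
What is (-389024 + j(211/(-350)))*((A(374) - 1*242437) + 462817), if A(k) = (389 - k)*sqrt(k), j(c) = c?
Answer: -3000663469218/35 - 408475833*sqrt(374)/70 ≈ -8.5846e+10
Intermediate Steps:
A(k) = sqrt(k)*(389 - k)
(-389024 + j(211/(-350)))*((A(374) - 1*242437) + 462817) = (-389024 + 211/(-350))*((sqrt(374)*(389 - 1*374) - 1*242437) + 462817) = (-389024 + 211*(-1/350))*((sqrt(374)*(389 - 374) - 242437) + 462817) = (-389024 - 211/350)*((sqrt(374)*15 - 242437) + 462817) = -136158611*((15*sqrt(374) - 242437) + 462817)/350 = -136158611*((-242437 + 15*sqrt(374)) + 462817)/350 = -136158611*(220380 + 15*sqrt(374))/350 = -3000663469218/35 - 408475833*sqrt(374)/70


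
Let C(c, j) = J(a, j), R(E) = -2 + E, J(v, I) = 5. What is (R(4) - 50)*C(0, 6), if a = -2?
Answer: -240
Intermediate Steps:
C(c, j) = 5
(R(4) - 50)*C(0, 6) = ((-2 + 4) - 50)*5 = (2 - 50)*5 = -48*5 = -240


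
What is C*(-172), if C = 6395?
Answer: -1099940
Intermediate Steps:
C*(-172) = 6395*(-172) = -1099940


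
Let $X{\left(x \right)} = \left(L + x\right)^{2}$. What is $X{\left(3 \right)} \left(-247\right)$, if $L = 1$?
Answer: $-3952$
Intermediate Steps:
$X{\left(x \right)} = \left(1 + x\right)^{2}$
$X{\left(3 \right)} \left(-247\right) = \left(1 + 3\right)^{2} \left(-247\right) = 4^{2} \left(-247\right) = 16 \left(-247\right) = -3952$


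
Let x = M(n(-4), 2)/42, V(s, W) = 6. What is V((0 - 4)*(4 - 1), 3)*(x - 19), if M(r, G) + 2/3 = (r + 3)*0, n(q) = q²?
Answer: -2396/21 ≈ -114.10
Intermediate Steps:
M(r, G) = -⅔ (M(r, G) = -⅔ + (r + 3)*0 = -⅔ + (3 + r)*0 = -⅔ + 0 = -⅔)
x = -1/63 (x = -⅔/42 = -⅔*1/42 = -1/63 ≈ -0.015873)
V((0 - 4)*(4 - 1), 3)*(x - 19) = 6*(-1/63 - 19) = 6*(-1198/63) = -2396/21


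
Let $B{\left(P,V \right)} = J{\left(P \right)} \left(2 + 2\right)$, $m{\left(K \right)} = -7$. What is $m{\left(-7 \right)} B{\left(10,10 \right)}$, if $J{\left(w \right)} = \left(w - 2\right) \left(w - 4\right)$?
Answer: $-1344$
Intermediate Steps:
$J{\left(w \right)} = \left(-4 + w\right) \left(-2 + w\right)$ ($J{\left(w \right)} = \left(-2 + w\right) \left(-4 + w\right) = \left(-4 + w\right) \left(-2 + w\right)$)
$B{\left(P,V \right)} = 32 - 24 P + 4 P^{2}$ ($B{\left(P,V \right)} = \left(8 + P^{2} - 6 P\right) \left(2 + 2\right) = \left(8 + P^{2} - 6 P\right) 4 = 32 - 24 P + 4 P^{2}$)
$m{\left(-7 \right)} B{\left(10,10 \right)} = - 7 \left(32 - 240 + 4 \cdot 10^{2}\right) = - 7 \left(32 - 240 + 4 \cdot 100\right) = - 7 \left(32 - 240 + 400\right) = \left(-7\right) 192 = -1344$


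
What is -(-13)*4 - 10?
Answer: 42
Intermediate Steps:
-(-13)*4 - 10 = -13*(-4) - 10 = 52 - 10 = 42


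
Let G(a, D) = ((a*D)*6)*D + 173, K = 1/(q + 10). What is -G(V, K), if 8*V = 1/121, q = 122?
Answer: -486315457/2811072 ≈ -173.00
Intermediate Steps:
K = 1/132 (K = 1/(122 + 10) = 1/132 ≈ 0.0075758)
V = 1/968 (V = (1/8)/121 = (1/8)*(1/121) = 1/968 ≈ 0.0010331)
G(a, D) = 173 + 6*a*D**2 (G(a, D) = ((D*a)*6)*D + 173 = (6*D*a)*D + 173 = 6*a*D**2 + 173 = 173 + 6*a*D**2)
-G(V, K) = -(173 + 6*(1/968)*(1/132)**2) = -(173 + 6*(1/968)*(1/17424)) = -(173 + 1/2811072) = -1*486315457/2811072 = -486315457/2811072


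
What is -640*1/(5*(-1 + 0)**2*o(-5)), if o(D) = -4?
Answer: 32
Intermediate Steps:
-640*1/(5*(-1 + 0)**2*o(-5)) = -640*(-1/(20*(-1 + 0)**2)) = -640/((5*(-1)**2)*(-4)) = -640/((5*1)*(-4)) = -640/(5*(-4)) = -640/(-20) = -640*(-1/20) = 32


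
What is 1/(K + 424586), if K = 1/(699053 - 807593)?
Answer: 108540/46084564439 ≈ 2.3552e-6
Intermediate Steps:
K = -1/108540 (K = 1/(-108540) = -1/108540 ≈ -9.2132e-6)
1/(K + 424586) = 1/(-1/108540 + 424586) = 1/(46084564439/108540) = 108540/46084564439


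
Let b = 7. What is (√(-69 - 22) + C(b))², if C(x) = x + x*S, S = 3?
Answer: (28 + I*√91)² ≈ 693.0 + 534.21*I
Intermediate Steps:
C(x) = 4*x (C(x) = x + x*3 = x + 3*x = 4*x)
(√(-69 - 22) + C(b))² = (√(-69 - 22) + 4*7)² = (√(-91) + 28)² = (I*√91 + 28)² = (28 + I*√91)²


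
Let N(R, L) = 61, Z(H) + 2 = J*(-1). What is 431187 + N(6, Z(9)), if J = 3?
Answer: 431248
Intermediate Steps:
Z(H) = -5 (Z(H) = -2 + 3*(-1) = -2 - 3 = -5)
431187 + N(6, Z(9)) = 431187 + 61 = 431248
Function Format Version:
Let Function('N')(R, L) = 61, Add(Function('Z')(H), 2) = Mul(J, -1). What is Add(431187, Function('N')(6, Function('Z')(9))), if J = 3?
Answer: 431248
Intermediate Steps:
Function('Z')(H) = -5 (Function('Z')(H) = Add(-2, Mul(3, -1)) = Add(-2, -3) = -5)
Add(431187, Function('N')(6, Function('Z')(9))) = Add(431187, 61) = 431248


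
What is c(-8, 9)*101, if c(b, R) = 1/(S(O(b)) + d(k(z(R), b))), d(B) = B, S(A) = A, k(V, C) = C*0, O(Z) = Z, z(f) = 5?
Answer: -101/8 ≈ -12.625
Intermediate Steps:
k(V, C) = 0
c(b, R) = 1/b (c(b, R) = 1/(b + 0) = 1/b)
c(-8, 9)*101 = 101/(-8) = -⅛*101 = -101/8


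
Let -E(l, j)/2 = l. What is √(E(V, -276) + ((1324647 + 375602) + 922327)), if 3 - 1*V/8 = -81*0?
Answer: 24*√4553 ≈ 1619.4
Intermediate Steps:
V = 24 (V = 24 - (-648)*0 = 24 - 8*0 = 24 + 0 = 24)
E(l, j) = -2*l
√(E(V, -276) + ((1324647 + 375602) + 922327)) = √(-2*24 + ((1324647 + 375602) + 922327)) = √(-48 + (1700249 + 922327)) = √(-48 + 2622576) = √2622528 = 24*√4553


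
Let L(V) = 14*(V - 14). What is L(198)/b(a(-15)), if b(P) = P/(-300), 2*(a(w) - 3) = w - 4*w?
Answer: -515200/17 ≈ -30306.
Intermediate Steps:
a(w) = 3 - 3*w/2 (a(w) = 3 + (w - 4*w)/2 = 3 + (-3*w)/2 = 3 - 3*w/2)
L(V) = -196 + 14*V (L(V) = 14*(-14 + V) = -196 + 14*V)
b(P) = -P/300 (b(P) = P*(-1/300) = -P/300)
L(198)/b(a(-15)) = (-196 + 14*198)/((-(3 - 3/2*(-15))/300)) = (-196 + 2772)/((-(3 + 45/2)/300)) = 2576/((-1/300*51/2)) = 2576/(-17/200) = 2576*(-200/17) = -515200/17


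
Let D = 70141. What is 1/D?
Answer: 1/70141 ≈ 1.4257e-5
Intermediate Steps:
1/D = 1/70141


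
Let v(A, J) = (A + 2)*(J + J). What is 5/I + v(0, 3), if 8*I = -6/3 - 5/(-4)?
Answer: -124/3 ≈ -41.333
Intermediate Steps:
I = -3/32 (I = (-6/3 - 5/(-4))/8 = (-6*⅓ - 5*(-¼))/8 = (-2 + 5/4)/8 = (⅛)*(-¾) = -3/32 ≈ -0.093750)
v(A, J) = 2*J*(2 + A) (v(A, J) = (2 + A)*(2*J) = 2*J*(2 + A))
5/I + v(0, 3) = 5/(-3/32) + 2*3*(2 + 0) = 5*(-32/3) + 2*3*2 = -160/3 + 12 = -124/3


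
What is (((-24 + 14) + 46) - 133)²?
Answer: 9409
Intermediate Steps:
(((-24 + 14) + 46) - 133)² = ((-10 + 46) - 133)² = (36 - 133)² = (-97)² = 9409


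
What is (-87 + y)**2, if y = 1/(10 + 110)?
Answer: 108972721/14400 ≈ 7567.5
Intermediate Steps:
y = 1/120 ≈ 0.0083333
(-87 + y)**2 = (-87 + 1/120)**2 = (-10439/120)**2 = 108972721/14400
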